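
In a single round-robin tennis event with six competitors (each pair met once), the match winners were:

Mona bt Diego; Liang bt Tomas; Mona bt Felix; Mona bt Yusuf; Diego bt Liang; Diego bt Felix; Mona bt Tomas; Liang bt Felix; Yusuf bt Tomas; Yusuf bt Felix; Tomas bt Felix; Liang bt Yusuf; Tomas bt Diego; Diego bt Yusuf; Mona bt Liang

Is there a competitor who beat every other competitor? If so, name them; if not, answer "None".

Mona has 5 wins out of 5 opponents — a perfect record.

Mona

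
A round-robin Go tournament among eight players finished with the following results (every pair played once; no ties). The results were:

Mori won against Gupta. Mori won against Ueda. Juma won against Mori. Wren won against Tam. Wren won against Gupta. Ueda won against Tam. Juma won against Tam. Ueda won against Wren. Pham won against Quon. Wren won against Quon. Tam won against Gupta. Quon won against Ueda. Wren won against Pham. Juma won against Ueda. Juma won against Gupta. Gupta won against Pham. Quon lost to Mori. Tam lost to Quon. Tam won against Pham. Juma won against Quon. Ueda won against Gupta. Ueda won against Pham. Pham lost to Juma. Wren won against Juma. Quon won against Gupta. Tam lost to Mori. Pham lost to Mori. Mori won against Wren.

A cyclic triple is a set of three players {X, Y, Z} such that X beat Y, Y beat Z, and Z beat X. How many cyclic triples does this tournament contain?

6

Win totals: Ueda 4, Wren 5, Gupta 1, Pham 1, Juma 6, Mori 6, Tam 2, Quon 3.
A player with w wins dominates both others in C(w,2) triples; summing gives 6 + 10 + 0 + 0 + 15 + 15 + 1 + 3 = 50 transitive triples.
Total triples C(8,3) = 56, so cyclic triples = 56 − 50 = 6.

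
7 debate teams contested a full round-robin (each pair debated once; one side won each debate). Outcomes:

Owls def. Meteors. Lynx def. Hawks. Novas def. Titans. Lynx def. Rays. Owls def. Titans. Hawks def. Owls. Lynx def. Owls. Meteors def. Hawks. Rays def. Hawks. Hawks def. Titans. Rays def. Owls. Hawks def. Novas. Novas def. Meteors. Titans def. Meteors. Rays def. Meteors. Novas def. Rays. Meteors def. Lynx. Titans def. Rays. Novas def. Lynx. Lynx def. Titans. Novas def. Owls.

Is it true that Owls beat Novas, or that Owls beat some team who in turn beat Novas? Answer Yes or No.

No

Owls did not beat Novas directly.
Owls beat Meteors, Titans, but each of them lost to Novas. No two-step path.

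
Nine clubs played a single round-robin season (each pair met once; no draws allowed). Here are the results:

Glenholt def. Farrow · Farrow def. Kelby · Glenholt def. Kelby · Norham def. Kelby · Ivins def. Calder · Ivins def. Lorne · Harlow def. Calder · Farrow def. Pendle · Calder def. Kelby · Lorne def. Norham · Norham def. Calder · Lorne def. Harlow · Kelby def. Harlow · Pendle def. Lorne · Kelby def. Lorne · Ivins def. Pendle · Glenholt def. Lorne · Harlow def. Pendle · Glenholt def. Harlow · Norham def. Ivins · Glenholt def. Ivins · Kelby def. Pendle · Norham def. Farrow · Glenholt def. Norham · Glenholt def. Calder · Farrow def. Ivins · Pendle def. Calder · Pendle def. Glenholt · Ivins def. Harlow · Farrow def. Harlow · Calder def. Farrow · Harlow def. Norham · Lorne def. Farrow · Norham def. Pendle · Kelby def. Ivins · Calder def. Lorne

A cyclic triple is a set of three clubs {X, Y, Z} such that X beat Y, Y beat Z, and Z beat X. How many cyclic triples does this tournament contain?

Win totals: Calder 3, Farrow 4, Ivins 4, Norham 5, Pendle 3, Lorne 3, Kelby 4, Harlow 3, Glenholt 7.
A club with w wins dominates both others in C(w,2) triples; summing gives 3 + 6 + 6 + 10 + 3 + 3 + 6 + 3 + 21 = 61 transitive triples.
Total triples C(9,3) = 84, so cyclic triples = 84 − 61 = 23.

23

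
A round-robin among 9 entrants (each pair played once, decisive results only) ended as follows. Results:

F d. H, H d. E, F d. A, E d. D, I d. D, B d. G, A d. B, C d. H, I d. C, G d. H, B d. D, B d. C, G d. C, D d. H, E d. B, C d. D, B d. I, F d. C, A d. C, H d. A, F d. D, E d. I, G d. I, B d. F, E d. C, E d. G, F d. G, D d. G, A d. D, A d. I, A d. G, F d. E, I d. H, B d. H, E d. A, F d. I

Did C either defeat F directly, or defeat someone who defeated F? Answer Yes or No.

C did not beat F directly.
C beat D, H, but each of them lost to F. No two-step path.

No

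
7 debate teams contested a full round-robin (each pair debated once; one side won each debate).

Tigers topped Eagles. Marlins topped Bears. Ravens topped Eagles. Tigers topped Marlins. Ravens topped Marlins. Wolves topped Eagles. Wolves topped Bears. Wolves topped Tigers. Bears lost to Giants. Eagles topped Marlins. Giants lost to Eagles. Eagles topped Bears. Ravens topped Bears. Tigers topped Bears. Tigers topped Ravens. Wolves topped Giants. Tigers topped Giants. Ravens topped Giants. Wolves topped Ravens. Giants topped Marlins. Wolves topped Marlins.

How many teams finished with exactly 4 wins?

1

Win totals: Eagles 3, Bears 0, Wolves 6, Tigers 5, Marlins 1, Giants 2, Ravens 4.
Exactly 4: Ravens — 1 team.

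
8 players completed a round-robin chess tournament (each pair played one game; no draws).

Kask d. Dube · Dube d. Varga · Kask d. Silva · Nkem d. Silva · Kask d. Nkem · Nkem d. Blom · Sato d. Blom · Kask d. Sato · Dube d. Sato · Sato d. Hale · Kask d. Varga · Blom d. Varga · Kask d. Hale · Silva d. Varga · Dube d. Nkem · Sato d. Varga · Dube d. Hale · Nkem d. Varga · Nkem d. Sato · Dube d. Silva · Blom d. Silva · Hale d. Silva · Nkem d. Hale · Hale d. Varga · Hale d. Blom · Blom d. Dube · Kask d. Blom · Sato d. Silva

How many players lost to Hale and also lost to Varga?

Hale beat: Blom, Silva, Varga.
Varga beat: no one.
No one was beaten by both.

0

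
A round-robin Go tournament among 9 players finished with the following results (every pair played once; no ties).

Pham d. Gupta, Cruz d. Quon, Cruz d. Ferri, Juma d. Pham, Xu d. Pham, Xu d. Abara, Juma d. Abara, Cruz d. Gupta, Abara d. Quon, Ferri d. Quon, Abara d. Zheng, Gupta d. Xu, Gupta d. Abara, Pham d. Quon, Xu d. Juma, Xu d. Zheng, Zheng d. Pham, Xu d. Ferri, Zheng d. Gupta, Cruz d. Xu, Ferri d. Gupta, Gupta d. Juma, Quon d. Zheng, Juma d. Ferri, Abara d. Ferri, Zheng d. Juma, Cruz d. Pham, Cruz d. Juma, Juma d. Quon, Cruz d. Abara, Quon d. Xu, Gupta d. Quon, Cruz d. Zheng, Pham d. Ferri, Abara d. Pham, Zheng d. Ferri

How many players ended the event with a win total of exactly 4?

Win totals: Ferri 2, Zheng 4, Juma 4, Cruz 8, Quon 2, Gupta 4, Pham 3, Abara 4, Xu 5.
Exactly 4: Zheng, Juma, Gupta, Abara — 4 players.

4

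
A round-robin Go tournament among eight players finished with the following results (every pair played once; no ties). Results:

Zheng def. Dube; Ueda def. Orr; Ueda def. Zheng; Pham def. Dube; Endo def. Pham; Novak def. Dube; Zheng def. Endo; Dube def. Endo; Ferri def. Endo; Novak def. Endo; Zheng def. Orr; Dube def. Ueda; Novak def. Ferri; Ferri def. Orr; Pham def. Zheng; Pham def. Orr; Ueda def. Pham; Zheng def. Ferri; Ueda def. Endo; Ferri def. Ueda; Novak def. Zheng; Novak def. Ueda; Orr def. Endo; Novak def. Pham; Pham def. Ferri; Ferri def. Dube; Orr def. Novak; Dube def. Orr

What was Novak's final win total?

Novak's results: beat Ueda, Endo, Dube, Pham, Zheng, Ferri; lost to Orr.
That is 6 wins.

6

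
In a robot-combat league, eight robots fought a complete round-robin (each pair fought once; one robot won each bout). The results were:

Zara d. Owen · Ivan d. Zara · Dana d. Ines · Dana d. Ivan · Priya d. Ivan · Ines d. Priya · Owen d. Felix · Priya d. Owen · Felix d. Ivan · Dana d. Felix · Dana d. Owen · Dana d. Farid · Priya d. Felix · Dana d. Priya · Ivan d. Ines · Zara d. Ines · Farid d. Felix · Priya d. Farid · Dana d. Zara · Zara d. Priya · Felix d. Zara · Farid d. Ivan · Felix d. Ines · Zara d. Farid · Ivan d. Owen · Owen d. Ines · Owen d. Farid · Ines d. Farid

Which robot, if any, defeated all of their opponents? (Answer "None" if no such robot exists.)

Dana has 7 wins out of 7 opponents — a perfect record.

Dana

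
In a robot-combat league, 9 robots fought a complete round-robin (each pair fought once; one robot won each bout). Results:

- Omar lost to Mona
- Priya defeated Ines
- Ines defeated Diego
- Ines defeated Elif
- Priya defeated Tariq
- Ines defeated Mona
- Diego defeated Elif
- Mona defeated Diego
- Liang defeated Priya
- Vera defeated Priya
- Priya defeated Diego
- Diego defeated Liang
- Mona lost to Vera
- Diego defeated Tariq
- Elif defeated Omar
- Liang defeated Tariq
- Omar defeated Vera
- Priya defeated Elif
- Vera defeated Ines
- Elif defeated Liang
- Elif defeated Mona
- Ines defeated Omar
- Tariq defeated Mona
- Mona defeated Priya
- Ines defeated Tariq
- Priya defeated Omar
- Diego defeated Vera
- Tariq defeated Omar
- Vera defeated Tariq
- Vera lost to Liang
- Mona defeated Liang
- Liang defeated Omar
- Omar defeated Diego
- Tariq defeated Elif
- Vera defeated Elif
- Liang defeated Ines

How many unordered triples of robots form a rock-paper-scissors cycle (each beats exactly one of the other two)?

Win totals: Liang 5, Tariq 3, Diego 4, Elif 3, Priya 5, Ines 5, Mona 4, Vera 5, Omar 2.
A robot with w wins dominates both others in C(w,2) triples; summing gives 10 + 3 + 6 + 3 + 10 + 10 + 6 + 10 + 1 = 59 transitive triples.
Total triples C(9,3) = 84, so cyclic triples = 84 − 59 = 25.

25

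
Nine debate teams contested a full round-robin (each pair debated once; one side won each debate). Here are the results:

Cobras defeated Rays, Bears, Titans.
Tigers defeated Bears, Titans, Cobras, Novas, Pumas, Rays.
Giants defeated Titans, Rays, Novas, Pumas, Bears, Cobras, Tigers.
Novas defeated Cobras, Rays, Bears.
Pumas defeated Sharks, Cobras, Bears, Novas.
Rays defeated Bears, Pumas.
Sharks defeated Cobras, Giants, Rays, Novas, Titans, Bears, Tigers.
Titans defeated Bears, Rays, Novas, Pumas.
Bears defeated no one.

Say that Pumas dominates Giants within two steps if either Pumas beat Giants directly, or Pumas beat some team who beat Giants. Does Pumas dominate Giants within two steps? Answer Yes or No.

Pumas did not beat Giants directly.
Pumas beat Sharks, Novas, Bears, Cobras. Of those, Sharks beat Giants.

Yes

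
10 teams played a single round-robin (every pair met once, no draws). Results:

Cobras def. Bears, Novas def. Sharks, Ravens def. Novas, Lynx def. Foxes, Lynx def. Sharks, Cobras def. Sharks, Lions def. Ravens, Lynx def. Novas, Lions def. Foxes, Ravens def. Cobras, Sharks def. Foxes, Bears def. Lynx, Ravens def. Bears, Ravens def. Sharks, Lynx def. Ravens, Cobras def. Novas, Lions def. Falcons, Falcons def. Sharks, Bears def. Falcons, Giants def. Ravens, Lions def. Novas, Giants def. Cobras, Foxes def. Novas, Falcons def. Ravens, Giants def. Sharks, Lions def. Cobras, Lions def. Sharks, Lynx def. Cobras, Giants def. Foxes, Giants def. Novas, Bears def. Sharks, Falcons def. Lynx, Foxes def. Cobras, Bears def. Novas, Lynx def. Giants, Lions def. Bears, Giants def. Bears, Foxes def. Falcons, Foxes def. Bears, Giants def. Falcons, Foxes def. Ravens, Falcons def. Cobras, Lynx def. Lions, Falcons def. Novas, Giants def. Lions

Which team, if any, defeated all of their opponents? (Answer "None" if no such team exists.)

None

Highest win total is Giants with 8 (out of 9 possible).
Giants lost to Lynx, so no team went undefeated.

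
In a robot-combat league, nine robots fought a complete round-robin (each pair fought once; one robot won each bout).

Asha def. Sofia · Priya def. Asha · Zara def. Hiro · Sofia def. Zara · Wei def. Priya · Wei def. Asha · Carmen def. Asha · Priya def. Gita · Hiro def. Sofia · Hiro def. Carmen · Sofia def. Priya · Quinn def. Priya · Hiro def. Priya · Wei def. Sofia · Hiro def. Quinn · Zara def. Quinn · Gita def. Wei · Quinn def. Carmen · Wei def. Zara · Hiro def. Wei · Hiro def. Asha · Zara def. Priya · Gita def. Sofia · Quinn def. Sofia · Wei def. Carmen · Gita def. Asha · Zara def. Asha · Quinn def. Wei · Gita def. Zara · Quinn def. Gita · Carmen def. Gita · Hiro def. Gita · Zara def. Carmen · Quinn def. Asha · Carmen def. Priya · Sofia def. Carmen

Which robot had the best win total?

Win totals: Zara 5, Quinn 6, Asha 1, Wei 5, Hiro 7, Sofia 3, Gita 4, Carmen 3, Priya 2.
Hiro leads with 7 wins (next highest: 6).

Hiro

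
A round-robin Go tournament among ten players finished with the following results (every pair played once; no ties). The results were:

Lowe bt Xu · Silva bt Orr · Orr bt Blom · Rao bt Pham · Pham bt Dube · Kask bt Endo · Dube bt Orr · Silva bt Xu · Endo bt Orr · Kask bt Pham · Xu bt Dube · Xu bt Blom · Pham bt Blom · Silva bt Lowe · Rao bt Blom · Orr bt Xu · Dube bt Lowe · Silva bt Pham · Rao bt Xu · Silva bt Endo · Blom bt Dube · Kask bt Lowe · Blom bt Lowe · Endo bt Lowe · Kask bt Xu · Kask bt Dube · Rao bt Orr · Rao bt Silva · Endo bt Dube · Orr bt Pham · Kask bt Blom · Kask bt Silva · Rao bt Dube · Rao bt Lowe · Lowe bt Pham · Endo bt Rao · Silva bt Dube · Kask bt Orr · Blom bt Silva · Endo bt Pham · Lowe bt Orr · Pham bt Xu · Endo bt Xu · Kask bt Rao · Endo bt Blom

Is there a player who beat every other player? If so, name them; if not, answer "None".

Kask

Kask has 9 wins out of 9 opponents — a perfect record.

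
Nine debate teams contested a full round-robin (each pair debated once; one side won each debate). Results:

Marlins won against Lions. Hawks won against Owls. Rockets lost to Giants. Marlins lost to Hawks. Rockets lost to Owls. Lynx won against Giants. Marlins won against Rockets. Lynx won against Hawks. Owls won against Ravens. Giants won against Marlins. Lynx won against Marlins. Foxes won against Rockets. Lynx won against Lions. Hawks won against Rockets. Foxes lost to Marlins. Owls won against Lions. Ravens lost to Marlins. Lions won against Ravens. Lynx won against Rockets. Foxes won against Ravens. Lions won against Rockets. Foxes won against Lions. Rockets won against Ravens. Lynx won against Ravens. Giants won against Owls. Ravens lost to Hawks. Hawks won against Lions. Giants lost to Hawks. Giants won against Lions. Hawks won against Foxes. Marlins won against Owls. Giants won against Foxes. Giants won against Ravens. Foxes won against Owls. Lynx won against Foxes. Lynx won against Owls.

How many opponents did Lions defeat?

2

Lions' results: beat Rockets, Ravens; lost to Hawks, Owls, Lynx, Giants, Foxes, Marlins.
That is 2 wins.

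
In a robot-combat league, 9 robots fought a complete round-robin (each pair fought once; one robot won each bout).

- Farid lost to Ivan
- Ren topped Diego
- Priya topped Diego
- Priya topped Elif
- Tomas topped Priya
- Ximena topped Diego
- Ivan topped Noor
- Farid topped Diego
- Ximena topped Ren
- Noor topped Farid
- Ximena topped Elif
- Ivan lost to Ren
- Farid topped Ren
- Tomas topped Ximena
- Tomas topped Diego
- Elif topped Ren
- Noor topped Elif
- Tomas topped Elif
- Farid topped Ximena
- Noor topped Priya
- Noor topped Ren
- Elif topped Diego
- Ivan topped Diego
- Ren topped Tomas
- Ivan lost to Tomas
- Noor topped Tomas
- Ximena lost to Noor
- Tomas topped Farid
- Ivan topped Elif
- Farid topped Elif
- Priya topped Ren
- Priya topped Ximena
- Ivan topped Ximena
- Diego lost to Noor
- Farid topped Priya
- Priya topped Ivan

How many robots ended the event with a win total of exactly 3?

2

Win totals: Ivan 5, Noor 7, Diego 0, Tomas 6, Ximena 3, Ren 3, Priya 5, Elif 2, Farid 5.
Exactly 3: Ximena, Ren — 2 robots.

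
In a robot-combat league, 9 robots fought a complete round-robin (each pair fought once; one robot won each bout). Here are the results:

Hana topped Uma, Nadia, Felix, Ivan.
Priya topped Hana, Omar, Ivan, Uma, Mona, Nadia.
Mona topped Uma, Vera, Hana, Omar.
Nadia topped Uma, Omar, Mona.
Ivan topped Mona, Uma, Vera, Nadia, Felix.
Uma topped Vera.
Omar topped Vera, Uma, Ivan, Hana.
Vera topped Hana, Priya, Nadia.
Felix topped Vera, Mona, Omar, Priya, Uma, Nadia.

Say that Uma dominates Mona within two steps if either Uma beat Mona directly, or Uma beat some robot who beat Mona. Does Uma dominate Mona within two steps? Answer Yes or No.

Uma did not beat Mona directly.
Uma beat Vera, but each of them lost to Mona. No two-step path.

No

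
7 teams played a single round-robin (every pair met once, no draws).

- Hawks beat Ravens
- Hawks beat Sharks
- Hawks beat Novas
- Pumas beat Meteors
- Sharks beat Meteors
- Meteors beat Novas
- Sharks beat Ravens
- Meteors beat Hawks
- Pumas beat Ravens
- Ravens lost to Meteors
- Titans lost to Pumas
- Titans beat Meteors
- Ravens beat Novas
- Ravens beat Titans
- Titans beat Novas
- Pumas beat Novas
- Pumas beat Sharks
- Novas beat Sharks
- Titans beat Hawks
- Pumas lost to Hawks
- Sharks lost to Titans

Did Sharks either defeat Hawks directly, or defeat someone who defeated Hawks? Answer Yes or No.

Sharks did not beat Hawks directly.
Sharks beat Meteors, Ravens. Of those, Meteors beat Hawks.

Yes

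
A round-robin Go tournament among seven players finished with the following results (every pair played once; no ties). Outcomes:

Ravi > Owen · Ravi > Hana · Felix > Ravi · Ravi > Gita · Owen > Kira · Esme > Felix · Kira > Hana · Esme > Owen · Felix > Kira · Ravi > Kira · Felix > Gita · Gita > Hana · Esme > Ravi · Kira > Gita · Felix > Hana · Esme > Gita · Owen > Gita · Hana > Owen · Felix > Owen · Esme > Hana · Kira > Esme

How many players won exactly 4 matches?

1

Win totals: Esme 5, Kira 3, Hana 1, Gita 1, Owen 2, Felix 5, Ravi 4.
Exactly 4: Ravi — 1 player.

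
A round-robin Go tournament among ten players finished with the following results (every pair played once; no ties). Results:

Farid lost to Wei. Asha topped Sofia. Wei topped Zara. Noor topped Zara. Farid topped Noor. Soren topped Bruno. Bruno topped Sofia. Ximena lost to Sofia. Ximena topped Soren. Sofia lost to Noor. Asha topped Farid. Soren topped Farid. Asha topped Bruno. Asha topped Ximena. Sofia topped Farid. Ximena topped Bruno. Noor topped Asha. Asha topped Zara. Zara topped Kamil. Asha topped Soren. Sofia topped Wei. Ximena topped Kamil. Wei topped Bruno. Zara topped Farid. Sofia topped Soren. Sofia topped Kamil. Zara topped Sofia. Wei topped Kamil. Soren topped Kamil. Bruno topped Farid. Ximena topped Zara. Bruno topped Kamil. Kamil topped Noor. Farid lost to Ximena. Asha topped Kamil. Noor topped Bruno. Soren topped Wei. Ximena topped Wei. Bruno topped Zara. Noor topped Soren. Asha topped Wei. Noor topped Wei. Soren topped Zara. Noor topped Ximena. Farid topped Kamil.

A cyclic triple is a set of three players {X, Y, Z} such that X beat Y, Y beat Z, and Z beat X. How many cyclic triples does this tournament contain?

20

Win totals: Kamil 1, Asha 8, Ximena 6, Wei 4, Farid 2, Noor 7, Soren 5, Sofia 5, Bruno 4, Zara 3.
A player with w wins dominates both others in C(w,2) triples; summing gives 0 + 28 + 15 + 6 + 1 + 21 + 10 + 10 + 6 + 3 = 100 transitive triples.
Total triples C(10,3) = 120, so cyclic triples = 120 − 100 = 20.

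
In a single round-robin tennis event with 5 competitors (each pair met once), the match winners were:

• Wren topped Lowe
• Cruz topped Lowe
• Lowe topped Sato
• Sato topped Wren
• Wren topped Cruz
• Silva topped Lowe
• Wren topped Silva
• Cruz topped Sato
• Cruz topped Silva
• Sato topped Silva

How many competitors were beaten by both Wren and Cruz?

2

Wren beat: Silva, Lowe, Cruz.
Cruz beat: Silva, Lowe, Sato.
Both beat: Silva, Lowe — 2.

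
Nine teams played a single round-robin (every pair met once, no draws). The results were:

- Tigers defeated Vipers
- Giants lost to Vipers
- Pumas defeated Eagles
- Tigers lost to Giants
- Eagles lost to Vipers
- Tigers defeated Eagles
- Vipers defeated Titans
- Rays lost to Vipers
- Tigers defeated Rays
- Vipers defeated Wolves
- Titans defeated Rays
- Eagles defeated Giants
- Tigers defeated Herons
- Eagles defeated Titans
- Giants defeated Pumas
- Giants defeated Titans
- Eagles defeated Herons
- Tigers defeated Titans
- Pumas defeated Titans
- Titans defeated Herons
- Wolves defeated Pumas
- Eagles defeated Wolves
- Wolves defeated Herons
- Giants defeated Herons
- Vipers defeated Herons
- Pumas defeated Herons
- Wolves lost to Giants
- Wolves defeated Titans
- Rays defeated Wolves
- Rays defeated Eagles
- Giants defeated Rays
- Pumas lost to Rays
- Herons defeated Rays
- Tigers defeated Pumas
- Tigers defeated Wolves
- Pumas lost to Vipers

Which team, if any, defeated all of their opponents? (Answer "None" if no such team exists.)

Highest win total is Vipers with 7 (out of 8 possible).
Vipers lost to Tigers, so no team went undefeated.

None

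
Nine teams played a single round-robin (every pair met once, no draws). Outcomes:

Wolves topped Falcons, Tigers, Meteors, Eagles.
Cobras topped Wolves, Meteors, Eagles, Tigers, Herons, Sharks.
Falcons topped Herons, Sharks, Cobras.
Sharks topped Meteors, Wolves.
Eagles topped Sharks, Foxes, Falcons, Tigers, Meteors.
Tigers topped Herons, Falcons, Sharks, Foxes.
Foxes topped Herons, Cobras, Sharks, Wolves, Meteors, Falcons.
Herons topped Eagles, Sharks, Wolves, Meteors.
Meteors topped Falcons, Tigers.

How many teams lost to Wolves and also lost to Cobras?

Wolves beat: Eagles, Falcons, Tigers, Meteors.
Cobras beat: Eagles, Tigers, Meteors, Wolves, Herons, Sharks.
Both beat: Eagles, Tigers, Meteors — 3.

3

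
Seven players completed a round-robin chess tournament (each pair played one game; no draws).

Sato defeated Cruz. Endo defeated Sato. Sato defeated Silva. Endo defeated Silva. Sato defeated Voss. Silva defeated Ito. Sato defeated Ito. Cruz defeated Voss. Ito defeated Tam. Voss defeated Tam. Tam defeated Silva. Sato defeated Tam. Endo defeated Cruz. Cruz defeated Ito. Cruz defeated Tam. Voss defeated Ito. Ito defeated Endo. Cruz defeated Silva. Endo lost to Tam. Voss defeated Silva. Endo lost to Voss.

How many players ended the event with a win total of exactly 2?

Win totals: Cruz 4, Silva 1, Endo 3, Voss 4, Ito 2, Sato 5, Tam 2.
Exactly 2: Ito, Tam — 2 players.

2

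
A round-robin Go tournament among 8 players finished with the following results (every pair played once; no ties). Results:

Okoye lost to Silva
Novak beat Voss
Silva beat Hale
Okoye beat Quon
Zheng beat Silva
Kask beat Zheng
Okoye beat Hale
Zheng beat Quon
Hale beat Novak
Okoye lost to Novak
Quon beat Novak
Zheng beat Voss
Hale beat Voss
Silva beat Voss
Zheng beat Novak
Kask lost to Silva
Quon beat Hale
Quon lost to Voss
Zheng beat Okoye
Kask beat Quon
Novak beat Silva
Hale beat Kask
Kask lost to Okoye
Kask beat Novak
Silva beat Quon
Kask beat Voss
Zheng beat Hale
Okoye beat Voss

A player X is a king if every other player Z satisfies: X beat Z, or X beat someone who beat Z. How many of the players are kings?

Silva reaches everyone (king).
Quon cannot reach Zheng in two steps.
Novak cannot reach Zheng in two steps.
Zheng reaches everyone (king).
Okoye cannot reach Silva in two steps.
Kask reaches everyone (king).
Hale reaches everyone (king).
Voss cannot reach Silva, Zheng, Okoye, Kask in two steps.
Kings: Silva, Zheng, Kask, Hale — 4.

4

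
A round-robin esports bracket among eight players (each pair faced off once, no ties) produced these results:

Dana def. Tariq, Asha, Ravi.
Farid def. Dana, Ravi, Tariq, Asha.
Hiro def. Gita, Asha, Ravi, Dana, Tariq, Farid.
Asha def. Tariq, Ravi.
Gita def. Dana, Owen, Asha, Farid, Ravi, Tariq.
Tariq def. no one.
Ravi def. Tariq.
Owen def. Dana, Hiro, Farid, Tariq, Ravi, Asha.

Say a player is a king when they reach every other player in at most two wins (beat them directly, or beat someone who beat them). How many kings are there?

Farid cannot reach Hiro, Gita, Owen in two steps.
Asha cannot reach Farid, Dana, Hiro, Gita, Owen in two steps.
Dana cannot reach Farid, Hiro, Gita, Owen in two steps.
Hiro reaches everyone (king).
Tariq cannot reach Farid, Asha, Dana, Hiro, Ravi, Gita, Owen in two steps.
Ravi cannot reach Farid, Asha, Dana, Hiro, Gita, Owen in two steps.
Gita reaches everyone (king).
Owen reaches everyone (king).
Kings: Hiro, Gita, Owen — 3.

3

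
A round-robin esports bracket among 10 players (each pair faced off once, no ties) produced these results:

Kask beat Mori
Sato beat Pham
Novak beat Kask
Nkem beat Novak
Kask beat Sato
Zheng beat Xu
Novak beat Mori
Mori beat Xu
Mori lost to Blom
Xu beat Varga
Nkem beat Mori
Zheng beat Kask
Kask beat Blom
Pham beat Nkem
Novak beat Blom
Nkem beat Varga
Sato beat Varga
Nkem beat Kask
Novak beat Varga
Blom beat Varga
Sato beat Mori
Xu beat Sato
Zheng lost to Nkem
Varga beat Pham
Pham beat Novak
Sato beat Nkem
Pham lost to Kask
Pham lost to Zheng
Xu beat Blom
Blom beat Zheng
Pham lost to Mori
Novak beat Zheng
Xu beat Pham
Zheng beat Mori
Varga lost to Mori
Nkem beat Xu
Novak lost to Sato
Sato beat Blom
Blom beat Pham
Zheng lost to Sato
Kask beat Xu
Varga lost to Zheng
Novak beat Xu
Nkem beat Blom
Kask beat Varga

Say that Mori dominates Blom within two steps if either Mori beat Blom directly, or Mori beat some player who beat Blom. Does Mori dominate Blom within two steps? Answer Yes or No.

Yes

Mori did not beat Blom directly.
Mori beat Xu, Pham, Varga. Of those, Xu beat Blom.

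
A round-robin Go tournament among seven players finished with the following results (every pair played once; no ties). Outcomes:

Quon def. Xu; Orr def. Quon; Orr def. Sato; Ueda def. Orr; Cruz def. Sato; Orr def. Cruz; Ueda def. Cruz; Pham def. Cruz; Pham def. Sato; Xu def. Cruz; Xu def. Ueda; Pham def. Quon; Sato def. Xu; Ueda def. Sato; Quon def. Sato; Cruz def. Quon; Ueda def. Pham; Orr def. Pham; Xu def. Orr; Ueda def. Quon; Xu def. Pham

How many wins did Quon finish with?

2

Quon's results: beat Sato, Xu; lost to Pham, Orr, Cruz, Ueda.
That is 2 wins.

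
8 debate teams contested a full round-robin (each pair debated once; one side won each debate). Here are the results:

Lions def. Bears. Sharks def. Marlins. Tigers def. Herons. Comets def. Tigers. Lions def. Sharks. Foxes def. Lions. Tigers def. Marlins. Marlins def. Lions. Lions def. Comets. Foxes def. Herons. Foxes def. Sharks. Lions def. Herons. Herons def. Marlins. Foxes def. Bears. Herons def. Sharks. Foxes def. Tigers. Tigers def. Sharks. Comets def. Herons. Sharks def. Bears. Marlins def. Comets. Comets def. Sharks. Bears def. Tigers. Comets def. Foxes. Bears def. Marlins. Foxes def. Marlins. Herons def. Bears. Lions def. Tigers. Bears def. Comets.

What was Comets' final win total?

Comets' results: beat Foxes, Tigers, Herons, Sharks; lost to Marlins, Lions, Bears.
That is 4 wins.

4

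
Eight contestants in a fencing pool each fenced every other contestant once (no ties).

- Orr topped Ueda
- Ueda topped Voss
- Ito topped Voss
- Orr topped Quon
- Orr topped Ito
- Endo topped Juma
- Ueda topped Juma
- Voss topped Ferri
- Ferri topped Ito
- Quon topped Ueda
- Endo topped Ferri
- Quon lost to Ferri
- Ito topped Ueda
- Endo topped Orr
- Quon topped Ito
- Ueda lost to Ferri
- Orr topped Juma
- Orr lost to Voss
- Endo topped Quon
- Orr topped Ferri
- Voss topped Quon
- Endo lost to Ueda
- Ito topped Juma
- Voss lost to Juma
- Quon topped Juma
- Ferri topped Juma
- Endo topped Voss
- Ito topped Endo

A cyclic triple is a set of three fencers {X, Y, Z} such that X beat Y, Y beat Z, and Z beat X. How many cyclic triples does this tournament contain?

15

Win totals: Ito 4, Juma 1, Endo 5, Ferri 4, Quon 3, Orr 5, Ueda 3, Voss 3.
A fencer with w wins dominates both others in C(w,2) triples; summing gives 6 + 0 + 10 + 6 + 3 + 10 + 3 + 3 = 41 transitive triples.
Total triples C(8,3) = 56, so cyclic triples = 56 − 41 = 15.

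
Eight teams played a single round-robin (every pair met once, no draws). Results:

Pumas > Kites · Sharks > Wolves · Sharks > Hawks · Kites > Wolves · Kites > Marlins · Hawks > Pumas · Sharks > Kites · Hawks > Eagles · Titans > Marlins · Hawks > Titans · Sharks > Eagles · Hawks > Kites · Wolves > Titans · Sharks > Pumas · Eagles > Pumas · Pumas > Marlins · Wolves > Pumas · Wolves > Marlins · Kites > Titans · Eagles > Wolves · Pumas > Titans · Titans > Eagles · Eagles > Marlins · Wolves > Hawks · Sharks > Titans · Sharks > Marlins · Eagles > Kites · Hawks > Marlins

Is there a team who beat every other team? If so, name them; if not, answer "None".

Sharks

Sharks has 7 wins out of 7 opponents — a perfect record.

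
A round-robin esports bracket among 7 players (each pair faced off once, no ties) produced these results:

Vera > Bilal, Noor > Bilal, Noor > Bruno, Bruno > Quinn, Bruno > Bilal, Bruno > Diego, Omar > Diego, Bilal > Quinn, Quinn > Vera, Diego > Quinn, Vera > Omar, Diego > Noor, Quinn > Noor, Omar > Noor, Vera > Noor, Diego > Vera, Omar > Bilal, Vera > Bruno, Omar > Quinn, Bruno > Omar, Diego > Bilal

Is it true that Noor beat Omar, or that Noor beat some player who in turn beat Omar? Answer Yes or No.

Noor did not beat Omar directly.
Noor beat Bilal, Bruno. Of those, Bruno beat Omar.

Yes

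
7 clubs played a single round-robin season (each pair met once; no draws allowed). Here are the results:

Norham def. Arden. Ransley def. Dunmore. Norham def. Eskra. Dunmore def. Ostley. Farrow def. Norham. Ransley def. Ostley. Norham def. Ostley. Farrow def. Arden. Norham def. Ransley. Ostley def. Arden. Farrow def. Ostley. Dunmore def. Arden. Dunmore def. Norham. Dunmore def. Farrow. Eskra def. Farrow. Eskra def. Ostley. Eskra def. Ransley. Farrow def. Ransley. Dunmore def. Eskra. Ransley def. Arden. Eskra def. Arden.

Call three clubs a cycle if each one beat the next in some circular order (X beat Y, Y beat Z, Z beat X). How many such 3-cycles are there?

Win totals: Arden 0, Dunmore 5, Ransley 3, Norham 4, Farrow 4, Eskra 4, Ostley 1.
A club with w wins dominates both others in C(w,2) triples; summing gives 0 + 10 + 3 + 6 + 6 + 6 + 0 = 31 transitive triples.
Total triples C(7,3) = 35, so cyclic triples = 35 − 31 = 4.

4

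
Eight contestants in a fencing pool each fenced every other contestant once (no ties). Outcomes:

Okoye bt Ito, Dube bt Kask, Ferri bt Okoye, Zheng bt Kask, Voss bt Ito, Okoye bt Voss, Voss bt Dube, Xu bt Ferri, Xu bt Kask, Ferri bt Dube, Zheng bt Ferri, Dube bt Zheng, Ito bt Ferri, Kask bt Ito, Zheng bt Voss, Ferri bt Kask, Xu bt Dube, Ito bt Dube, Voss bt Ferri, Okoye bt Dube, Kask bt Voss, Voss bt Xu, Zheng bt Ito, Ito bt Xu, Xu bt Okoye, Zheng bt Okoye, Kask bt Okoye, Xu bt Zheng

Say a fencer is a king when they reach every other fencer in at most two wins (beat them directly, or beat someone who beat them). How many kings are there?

4

Voss reaches everyone (king).
Okoye reaches everyone (king).
Kask cannot reach Zheng in two steps.
Dube cannot reach Xu in two steps.
Zheng reaches everyone (king).
Ferri cannot reach Xu in two steps.
Xu reaches everyone (king).
Ito cannot reach Voss in two steps.
Kings: Voss, Okoye, Zheng, Xu — 4.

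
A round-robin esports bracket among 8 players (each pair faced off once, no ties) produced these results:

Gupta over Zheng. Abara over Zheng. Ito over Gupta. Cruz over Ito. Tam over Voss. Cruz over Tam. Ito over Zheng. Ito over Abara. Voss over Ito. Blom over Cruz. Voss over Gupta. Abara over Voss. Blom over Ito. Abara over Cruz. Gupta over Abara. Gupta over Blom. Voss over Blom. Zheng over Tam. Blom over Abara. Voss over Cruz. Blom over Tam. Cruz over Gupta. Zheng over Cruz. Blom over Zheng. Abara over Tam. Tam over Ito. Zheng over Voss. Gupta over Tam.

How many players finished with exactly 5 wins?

Win totals: Voss 4, Cruz 3, Gupta 4, Abara 4, Zheng 3, Ito 3, Tam 2, Blom 5.
Exactly 5: Blom — 1 player.

1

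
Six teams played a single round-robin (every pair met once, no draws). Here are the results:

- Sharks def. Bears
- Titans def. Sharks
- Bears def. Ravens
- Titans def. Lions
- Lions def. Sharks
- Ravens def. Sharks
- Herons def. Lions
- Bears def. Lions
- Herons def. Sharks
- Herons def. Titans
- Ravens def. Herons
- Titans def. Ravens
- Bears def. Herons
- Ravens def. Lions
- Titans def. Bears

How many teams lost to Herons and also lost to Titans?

Herons beat: Sharks, Lions, Titans.
Titans beat: Sharks, Bears, Lions, Ravens.
Both beat: Sharks, Lions — 2.

2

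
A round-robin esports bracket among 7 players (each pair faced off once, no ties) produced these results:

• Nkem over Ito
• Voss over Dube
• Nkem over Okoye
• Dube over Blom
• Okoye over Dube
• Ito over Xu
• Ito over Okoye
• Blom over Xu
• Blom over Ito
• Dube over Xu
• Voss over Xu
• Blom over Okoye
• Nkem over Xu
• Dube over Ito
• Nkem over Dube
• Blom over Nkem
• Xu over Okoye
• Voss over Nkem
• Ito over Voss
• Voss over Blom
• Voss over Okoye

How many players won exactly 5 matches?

Win totals: Dube 3, Xu 1, Ito 3, Okoye 1, Nkem 4, Voss 5, Blom 4.
Exactly 5: Voss — 1 player.

1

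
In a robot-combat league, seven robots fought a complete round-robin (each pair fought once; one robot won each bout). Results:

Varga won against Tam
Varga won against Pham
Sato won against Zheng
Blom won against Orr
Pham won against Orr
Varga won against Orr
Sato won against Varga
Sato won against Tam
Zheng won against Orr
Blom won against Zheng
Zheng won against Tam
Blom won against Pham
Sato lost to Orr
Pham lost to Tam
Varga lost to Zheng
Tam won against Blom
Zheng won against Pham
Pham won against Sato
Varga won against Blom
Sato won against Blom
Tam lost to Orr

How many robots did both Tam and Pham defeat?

0

Tam beat: Blom, Pham.
Pham beat: Sato, Orr.
No one was beaten by both.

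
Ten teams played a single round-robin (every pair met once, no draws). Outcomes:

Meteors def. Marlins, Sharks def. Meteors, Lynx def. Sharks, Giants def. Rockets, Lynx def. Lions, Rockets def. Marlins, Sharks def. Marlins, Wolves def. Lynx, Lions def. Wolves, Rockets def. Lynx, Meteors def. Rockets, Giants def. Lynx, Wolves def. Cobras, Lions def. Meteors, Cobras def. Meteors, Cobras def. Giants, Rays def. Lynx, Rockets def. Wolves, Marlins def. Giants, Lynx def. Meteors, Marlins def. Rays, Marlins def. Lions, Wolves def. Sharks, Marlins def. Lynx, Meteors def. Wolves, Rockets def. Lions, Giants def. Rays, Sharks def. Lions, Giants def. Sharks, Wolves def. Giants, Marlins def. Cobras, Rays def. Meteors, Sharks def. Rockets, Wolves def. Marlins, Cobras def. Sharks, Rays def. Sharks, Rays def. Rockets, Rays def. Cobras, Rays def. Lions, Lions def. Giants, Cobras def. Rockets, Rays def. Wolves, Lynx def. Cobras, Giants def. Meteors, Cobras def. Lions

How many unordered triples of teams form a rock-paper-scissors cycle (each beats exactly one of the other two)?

35

Win totals: Rockets 4, Wolves 5, Cobras 5, Marlins 5, Giants 5, Meteors 3, Rays 7, Lions 3, Sharks 4, Lynx 4.
A team with w wins dominates both others in C(w,2) triples; summing gives 6 + 10 + 10 + 10 + 10 + 3 + 21 + 3 + 6 + 6 = 85 transitive triples.
Total triples C(10,3) = 120, so cyclic triples = 120 − 85 = 35.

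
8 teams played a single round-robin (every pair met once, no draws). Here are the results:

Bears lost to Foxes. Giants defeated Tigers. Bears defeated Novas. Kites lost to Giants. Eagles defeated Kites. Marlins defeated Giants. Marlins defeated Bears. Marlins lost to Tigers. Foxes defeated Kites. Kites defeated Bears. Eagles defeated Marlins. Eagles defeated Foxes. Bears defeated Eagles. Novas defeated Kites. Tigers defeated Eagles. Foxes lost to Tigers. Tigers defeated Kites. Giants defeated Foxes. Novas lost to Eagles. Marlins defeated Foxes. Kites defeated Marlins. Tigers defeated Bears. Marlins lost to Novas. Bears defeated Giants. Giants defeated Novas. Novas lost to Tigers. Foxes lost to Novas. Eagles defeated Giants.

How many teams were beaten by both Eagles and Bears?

Eagles beat: Novas, Giants, Marlins, Kites, Foxes.
Bears beat: Novas, Giants, Eagles.
Both beat: Novas, Giants — 2.

2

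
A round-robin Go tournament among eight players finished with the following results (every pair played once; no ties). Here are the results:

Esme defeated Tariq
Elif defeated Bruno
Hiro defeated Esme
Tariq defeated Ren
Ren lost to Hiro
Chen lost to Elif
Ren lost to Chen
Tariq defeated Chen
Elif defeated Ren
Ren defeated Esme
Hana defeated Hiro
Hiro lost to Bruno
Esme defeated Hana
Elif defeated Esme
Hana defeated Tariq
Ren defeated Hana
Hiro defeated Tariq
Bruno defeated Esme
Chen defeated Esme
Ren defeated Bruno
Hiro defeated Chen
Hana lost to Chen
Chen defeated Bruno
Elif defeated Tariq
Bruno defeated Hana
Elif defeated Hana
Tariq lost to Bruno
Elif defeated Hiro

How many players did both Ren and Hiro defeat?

1

Ren beat: Esme, Bruno, Hana.
Hiro beat: Tariq, Esme, Ren, Chen.
Both beat: Esme — 1.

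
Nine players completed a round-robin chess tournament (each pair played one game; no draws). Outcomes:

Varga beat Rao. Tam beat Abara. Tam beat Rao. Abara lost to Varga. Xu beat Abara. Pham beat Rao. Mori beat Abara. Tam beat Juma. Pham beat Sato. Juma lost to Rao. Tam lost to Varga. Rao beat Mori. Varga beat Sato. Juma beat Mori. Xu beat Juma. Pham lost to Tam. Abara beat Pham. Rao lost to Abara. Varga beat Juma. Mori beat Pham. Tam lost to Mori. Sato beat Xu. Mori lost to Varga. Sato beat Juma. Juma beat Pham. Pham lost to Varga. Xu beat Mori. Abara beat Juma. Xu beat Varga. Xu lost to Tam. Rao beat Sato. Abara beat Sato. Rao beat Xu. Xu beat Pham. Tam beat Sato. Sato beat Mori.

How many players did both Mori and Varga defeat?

Mori beat: Abara, Pham, Tam.
Varga beat: Abara, Pham, Sato, Juma, Tam, Rao, Mori.
Both beat: Abara, Pham, Tam — 3.

3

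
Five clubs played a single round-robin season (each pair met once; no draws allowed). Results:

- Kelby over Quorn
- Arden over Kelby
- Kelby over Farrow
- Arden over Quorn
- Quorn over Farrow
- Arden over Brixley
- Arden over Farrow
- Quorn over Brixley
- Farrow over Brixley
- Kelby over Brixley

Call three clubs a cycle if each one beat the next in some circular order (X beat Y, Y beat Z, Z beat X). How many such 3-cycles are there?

0

Of the C(5,3) = 10 triples, the cyclic ones are: none.
That is 0.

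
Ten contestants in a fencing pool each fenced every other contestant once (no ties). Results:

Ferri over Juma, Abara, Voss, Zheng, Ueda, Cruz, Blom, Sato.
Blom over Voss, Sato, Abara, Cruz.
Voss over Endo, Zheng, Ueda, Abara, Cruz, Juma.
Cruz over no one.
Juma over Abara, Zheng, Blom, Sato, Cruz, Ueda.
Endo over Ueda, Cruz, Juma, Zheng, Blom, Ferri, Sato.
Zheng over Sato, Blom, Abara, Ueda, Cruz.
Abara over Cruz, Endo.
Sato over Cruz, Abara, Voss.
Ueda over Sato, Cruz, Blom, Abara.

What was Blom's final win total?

4

Blom's results: beat Abara, Sato, Voss, Cruz; lost to Zheng, Juma, Ferri, Ueda, Endo.
That is 4 wins.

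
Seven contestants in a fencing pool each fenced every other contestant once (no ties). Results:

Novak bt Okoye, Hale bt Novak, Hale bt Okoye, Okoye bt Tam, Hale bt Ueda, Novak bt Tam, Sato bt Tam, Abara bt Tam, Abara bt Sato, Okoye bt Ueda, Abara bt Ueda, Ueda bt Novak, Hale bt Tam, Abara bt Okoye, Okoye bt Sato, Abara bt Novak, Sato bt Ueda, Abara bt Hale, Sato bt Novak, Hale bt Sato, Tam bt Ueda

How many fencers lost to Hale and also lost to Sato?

Hale beat: Sato, Okoye, Tam, Ueda, Novak.
Sato beat: Tam, Ueda, Novak.
Both beat: Tam, Ueda, Novak — 3.

3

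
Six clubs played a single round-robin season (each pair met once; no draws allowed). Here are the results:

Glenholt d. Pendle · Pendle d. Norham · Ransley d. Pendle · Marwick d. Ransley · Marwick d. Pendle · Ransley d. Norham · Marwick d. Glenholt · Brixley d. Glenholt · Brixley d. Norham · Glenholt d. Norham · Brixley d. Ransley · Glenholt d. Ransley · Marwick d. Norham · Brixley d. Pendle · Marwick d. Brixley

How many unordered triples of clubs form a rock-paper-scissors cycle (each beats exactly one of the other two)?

0

Of the C(6,3) = 20 triples, the cyclic ones are: none.
That is 0.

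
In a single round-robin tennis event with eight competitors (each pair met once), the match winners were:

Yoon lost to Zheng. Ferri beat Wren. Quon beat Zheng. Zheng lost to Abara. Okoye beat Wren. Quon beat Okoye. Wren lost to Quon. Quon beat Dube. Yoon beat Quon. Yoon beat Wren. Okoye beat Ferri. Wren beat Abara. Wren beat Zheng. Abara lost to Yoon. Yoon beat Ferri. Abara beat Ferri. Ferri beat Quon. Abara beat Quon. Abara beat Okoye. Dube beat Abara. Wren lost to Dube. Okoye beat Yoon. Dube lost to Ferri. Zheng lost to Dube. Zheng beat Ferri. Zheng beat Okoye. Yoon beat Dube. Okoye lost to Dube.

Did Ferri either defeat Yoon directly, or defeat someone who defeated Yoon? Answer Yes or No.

No

Ferri did not beat Yoon directly.
Ferri beat Wren, Dube, Quon, but each of them lost to Yoon. No two-step path.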